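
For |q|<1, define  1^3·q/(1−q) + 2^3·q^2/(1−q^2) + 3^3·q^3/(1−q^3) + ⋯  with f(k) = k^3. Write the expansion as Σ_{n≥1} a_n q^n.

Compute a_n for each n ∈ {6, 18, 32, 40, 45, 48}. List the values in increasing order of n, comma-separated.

d|6:{1,2,3,6}  Σf=1+8+27+216=252
[q^18] f(1)=1,f(2)=8,f(3)=27,f(6)=216,f(9)=729,f(18)=5832 ⇒ 6813
d|32:{32,16,8,4,2,1}  Σf=32768+4096+512+64+8+1=37449
n=40: 1·40 2·20 4·10 5·8 8·5 10·4 20·2 40·1  f→[1+8+64+125+512+1000+8000+64000]=73710
q^45  k|45↦f(k): 45:91125 15:3375 9:729 5:125 3:27 1:1  a_45=95382
[q^48] f(1)=1,f(2)=8,f(3)=27,f(4)=64,f(6)=216,f(8)=512,f(12)=1728,f(16)=4096,f(24)=13824,f(48)=110592 ⇒ 131068

252, 6813, 37449, 73710, 95382, 131068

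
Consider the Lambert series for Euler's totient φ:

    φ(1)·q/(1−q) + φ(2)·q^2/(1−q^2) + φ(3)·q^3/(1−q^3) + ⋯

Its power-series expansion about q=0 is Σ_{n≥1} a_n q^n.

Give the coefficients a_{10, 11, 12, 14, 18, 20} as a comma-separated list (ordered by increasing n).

q^10  k|10↦φ(k): 1:1 2:1 5:4 10:4  a_10=10
[q^11] φ(1)=1,φ(11)=10 ⇒ 11
q^12  k|12↦φ(k): 1:1 2:1 3:2 4:2 6:2 12:4  a_12=12
n=14: 1·14 2·7 7·2 14·1  φ→[1+1+6+6]=14
n=18: 1·18 2·9 3·6 6·3 9·2 18·1  φ→[1+1+2+2+6+6]=18
[q^20] φ(1)=1,φ(2)=1,φ(4)=2,φ(5)=4,φ(10)=4,φ(20)=8 ⇒ 20

10, 11, 12, 14, 18, 20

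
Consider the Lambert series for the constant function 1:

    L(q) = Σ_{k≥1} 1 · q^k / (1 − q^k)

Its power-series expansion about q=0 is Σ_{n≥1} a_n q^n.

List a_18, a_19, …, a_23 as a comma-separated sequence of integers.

6, 2, 6, 4, 4, 2

d|18:{18,9,6,3,2,1}  Σf=1+1+1+1+1+1=6
d|19:{19,1}  Σf=1+1=2
[q^20] f(1)=1,f(2)=1,f(4)=1,f(5)=1,f(10)=1,f(20)=1 ⇒ 6
d|21:{1,3,7,21}  Σf=1+1+1+1=4
d|22:{1,2,11,22}  Σf=1+1+1+1=4
n=23: 23·1 1·23  f→[1+1]=2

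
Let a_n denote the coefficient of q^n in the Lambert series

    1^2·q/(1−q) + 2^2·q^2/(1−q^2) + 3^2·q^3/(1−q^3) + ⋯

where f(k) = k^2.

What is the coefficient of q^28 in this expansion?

a_28 = 1050

n=28: 1·28 2·14 4·7 7·4 14·2 28·1  f→[1+4+16+49+196+784]=1050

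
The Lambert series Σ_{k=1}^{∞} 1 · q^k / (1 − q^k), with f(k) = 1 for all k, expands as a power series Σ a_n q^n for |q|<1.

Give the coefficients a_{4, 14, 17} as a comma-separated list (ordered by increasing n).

3, 4, 2

[q^4] f(1)=1,f(2)=1,f(4)=1 ⇒ 3
[q^14] f(1)=1,f(2)=1,f(7)=1,f(14)=1 ⇒ 4
[q^17] f(1)=1,f(17)=1 ⇒ 2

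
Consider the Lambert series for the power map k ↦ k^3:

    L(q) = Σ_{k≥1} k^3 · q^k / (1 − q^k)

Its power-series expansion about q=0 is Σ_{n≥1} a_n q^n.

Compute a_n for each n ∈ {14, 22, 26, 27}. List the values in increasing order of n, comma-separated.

[q^14] f(14)=2744,f(7)=343,f(2)=8,f(1)=1 ⇒ 3096
n=22: 1·22 2·11 11·2 22·1  f→[1+8+1331+10648]=11988
[q^26] f(26)=17576,f(13)=2197,f(2)=8,f(1)=1 ⇒ 19782
d|27:{1,3,9,27}  Σf=1+27+729+19683=20440

3096, 11988, 19782, 20440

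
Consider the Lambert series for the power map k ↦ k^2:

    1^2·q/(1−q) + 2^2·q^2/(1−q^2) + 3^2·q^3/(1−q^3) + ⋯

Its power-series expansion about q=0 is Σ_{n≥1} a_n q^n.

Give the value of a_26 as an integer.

a_26 = 850

q^26  k|26↦f(k): 26:676 13:169 2:4 1:1  a_26=850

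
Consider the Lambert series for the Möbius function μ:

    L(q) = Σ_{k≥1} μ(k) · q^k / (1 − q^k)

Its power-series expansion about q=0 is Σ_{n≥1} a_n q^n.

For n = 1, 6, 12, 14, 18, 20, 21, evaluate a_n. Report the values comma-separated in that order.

1, 0, 0, 0, 0, 0, 0

[q^1] μ(1)=1 ⇒ 1
q^6  k|6↦μ(k): 6:1 3:-1 2:-1 1:1  a_6=0
[q^12] μ(12)=0,μ(6)=1,μ(4)=0,μ(3)=-1,μ(2)=-1,μ(1)=1 ⇒ 0
n=14: 14·1 7·2 2·7 1·14  μ→[1+(-1)+(-1)+1]=0
[q^18] μ(18)=0,μ(9)=0,μ(6)=1,μ(3)=-1,μ(2)=-1,μ(1)=1 ⇒ 0
n=20: 20·1 10·2 5·4 4·5 2·10 1·20  μ→[0+1+(-1)+0+(-1)+1]=0
[q^21] μ(1)=1,μ(3)=-1,μ(7)=-1,μ(21)=1 ⇒ 0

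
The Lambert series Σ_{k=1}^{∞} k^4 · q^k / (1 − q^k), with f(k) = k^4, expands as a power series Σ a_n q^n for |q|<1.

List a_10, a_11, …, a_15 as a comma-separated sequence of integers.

[q^10] f(10)=10000,f(5)=625,f(2)=16,f(1)=1 ⇒ 10642
[q^11] f(11)=14641,f(1)=1 ⇒ 14642
n=12: 12·1 6·2 4·3 3·4 2·6 1·12  f→[20736+1296+256+81+16+1]=22386
q^13  k|13↦f(k): 1:1 13:28561  a_13=28562
[q^14] f(1)=1,f(2)=16,f(7)=2401,f(14)=38416 ⇒ 40834
q^15  k|15↦f(k): 15:50625 5:625 3:81 1:1  a_15=51332

10642, 14642, 22386, 28562, 40834, 51332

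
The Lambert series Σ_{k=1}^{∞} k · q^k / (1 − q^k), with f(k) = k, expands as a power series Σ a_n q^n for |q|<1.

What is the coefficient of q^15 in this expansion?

n=15: 1·15 3·5 5·3 15·1  f→[1+3+5+15]=24

a_15 = 24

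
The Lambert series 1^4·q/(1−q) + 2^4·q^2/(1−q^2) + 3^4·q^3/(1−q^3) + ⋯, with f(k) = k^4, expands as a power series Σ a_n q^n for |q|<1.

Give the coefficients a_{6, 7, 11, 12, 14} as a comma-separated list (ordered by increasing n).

n=6: 1·6 2·3 3·2 6·1  f→[1+16+81+1296]=1394
n=7: 7·1 1·7  f→[2401+1]=2402
q^11  k|11↦f(k): 11:14641 1:1  a_11=14642
[q^12] f(1)=1,f(2)=16,f(3)=81,f(4)=256,f(6)=1296,f(12)=20736 ⇒ 22386
q^14  k|14↦f(k): 1:1 2:16 7:2401 14:38416  a_14=40834

1394, 2402, 14642, 22386, 40834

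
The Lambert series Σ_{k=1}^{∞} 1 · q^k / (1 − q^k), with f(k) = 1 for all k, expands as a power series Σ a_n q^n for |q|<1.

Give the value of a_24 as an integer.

a_24 = 8

n=24: 1·24 2·12 3·8 4·6 6·4 8·3 12·2 24·1  f→[1+1+1+1+1+1+1+1]=8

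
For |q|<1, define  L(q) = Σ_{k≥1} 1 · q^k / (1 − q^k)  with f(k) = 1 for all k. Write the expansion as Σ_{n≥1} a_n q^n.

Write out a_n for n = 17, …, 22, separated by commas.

2, 6, 2, 6, 4, 4

d|17:{17,1}  Σf=1+1=2
n=18: 1·18 2·9 3·6 6·3 9·2 18·1  f→[1+1+1+1+1+1]=6
[q^19] f(19)=1,f(1)=1 ⇒ 2
q^20  k|20↦f(k): 20:1 10:1 5:1 4:1 2:1 1:1  a_20=6
d|21:{1,3,7,21}  Σf=1+1+1+1=4
n=22: 1·22 2·11 11·2 22·1  f→[1+1+1+1]=4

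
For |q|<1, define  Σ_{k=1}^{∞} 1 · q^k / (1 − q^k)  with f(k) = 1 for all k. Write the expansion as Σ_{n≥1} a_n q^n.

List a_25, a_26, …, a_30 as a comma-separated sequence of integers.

[q^25] f(1)=1,f(5)=1,f(25)=1 ⇒ 3
[q^26] f(1)=1,f(2)=1,f(13)=1,f(26)=1 ⇒ 4
d|27:{27,9,3,1}  Σf=1+1+1+1=4
d|28:{1,2,4,7,14,28}  Σf=1+1+1+1+1+1=6
[q^29] f(29)=1,f(1)=1 ⇒ 2
[q^30] f(1)=1,f(2)=1,f(3)=1,f(5)=1,f(6)=1,f(10)=1,f(15)=1,f(30)=1 ⇒ 8

3, 4, 4, 6, 2, 8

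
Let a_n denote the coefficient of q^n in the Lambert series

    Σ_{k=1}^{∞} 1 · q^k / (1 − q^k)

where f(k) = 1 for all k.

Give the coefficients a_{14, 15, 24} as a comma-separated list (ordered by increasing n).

d|14:{1,2,7,14}  Σf=1+1+1+1=4
d|15:{15,5,3,1}  Σf=1+1+1+1=4
d|24:{1,2,3,4,6,8,12,24}  Σf=1+1+1+1+1+1+1+1=8

4, 4, 8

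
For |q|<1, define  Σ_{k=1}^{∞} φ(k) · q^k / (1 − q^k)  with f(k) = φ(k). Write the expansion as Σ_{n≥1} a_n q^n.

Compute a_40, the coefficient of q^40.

[q^40] φ(40)=16,φ(20)=8,φ(10)=4,φ(8)=4,φ(5)=4,φ(4)=2,φ(2)=1,φ(1)=1 ⇒ 40

a_40 = 40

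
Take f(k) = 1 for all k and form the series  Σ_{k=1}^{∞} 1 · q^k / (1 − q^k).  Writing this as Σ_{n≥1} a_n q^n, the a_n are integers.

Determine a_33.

a_33 = 4

d|33:{33,11,3,1}  Σf=1+1+1+1=4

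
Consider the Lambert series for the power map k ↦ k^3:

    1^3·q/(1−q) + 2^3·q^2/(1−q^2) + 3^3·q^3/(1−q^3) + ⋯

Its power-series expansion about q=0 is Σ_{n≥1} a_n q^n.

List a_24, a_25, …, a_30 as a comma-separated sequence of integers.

16380, 15751, 19782, 20440, 25112, 24390, 31752

[q^24] f(24)=13824,f(12)=1728,f(8)=512,f(6)=216,f(4)=64,f(3)=27,f(2)=8,f(1)=1 ⇒ 16380
n=25: 25·1 5·5 1·25  f→[15625+125+1]=15751
d|26:{26,13,2,1}  Σf=17576+2197+8+1=19782
q^27  k|27↦f(k): 27:19683 9:729 3:27 1:1  a_27=20440
[q^28] f(1)=1,f(2)=8,f(4)=64,f(7)=343,f(14)=2744,f(28)=21952 ⇒ 25112
[q^29] f(1)=1,f(29)=24389 ⇒ 24390
[q^30] f(1)=1,f(2)=8,f(3)=27,f(5)=125,f(6)=216,f(10)=1000,f(15)=3375,f(30)=27000 ⇒ 31752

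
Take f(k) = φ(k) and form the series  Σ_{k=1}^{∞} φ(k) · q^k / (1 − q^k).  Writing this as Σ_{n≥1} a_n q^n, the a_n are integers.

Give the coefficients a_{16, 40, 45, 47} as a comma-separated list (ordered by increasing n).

n=16: 16·1 8·2 4·4 2·8 1·16  φ→[8+4+2+1+1]=16
d|40:{40,20,10,8,5,4,2,1}  Σφ=16+8+4+4+4+2+1+1=40
n=45: 1·45 3·15 5·9 9·5 15·3 45·1  φ→[1+2+4+6+8+24]=45
q^47  k|47↦φ(k): 47:46 1:1  a_47=47

16, 40, 45, 47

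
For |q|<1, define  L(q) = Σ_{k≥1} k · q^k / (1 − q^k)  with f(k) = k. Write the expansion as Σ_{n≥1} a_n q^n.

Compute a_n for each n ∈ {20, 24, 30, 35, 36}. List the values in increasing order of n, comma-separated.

42, 60, 72, 48, 91

n=20: 20·1 10·2 5·4 4·5 2·10 1·20  f→[20+10+5+4+2+1]=42
d|24:{24,12,8,6,4,3,2,1}  Σf=24+12+8+6+4+3+2+1=60
[q^30] f(1)=1,f(2)=2,f(3)=3,f(5)=5,f(6)=6,f(10)=10,f(15)=15,f(30)=30 ⇒ 72
[q^35] f(1)=1,f(5)=5,f(7)=7,f(35)=35 ⇒ 48
[q^36] f(1)=1,f(2)=2,f(3)=3,f(4)=4,f(6)=6,f(9)=9,f(12)=12,f(18)=18,f(36)=36 ⇒ 91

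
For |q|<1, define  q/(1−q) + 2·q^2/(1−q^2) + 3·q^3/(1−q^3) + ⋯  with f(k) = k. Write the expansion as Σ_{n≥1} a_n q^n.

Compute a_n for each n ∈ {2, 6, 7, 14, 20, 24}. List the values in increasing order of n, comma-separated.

3, 12, 8, 24, 42, 60

n=2: 2·1 1·2  f→[2+1]=3
d|6:{1,2,3,6}  Σf=1+2+3+6=12
d|7:{1,7}  Σf=1+7=8
q^14  k|14↦f(k): 1:1 2:2 7:7 14:14  a_14=24
[q^20] f(20)=20,f(10)=10,f(5)=5,f(4)=4,f(2)=2,f(1)=1 ⇒ 42
d|24:{1,2,3,4,6,8,12,24}  Σf=1+2+3+4+6+8+12+24=60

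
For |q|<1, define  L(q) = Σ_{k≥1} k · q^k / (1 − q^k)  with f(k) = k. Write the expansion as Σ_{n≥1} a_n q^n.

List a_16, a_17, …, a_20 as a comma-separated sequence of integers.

q^16  k|16↦f(k): 1:1 2:2 4:4 8:8 16:16  a_16=31
n=17: 17·1 1·17  f→[17+1]=18
n=18: 1·18 2·9 3·6 6·3 9·2 18·1  f→[1+2+3+6+9+18]=39
q^19  k|19↦f(k): 19:19 1:1  a_19=20
q^20  k|20↦f(k): 20:20 10:10 5:5 4:4 2:2 1:1  a_20=42

31, 18, 39, 20, 42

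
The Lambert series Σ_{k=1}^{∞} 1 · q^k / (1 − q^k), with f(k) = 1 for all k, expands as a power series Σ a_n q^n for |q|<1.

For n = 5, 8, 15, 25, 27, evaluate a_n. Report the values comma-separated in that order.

2, 4, 4, 3, 4

[q^5] f(1)=1,f(5)=1 ⇒ 2
d|8:{8,4,2,1}  Σf=1+1+1+1=4
[q^15] f(15)=1,f(5)=1,f(3)=1,f(1)=1 ⇒ 4
[q^25] f(25)=1,f(5)=1,f(1)=1 ⇒ 3
d|27:{1,3,9,27}  Σf=1+1+1+1=4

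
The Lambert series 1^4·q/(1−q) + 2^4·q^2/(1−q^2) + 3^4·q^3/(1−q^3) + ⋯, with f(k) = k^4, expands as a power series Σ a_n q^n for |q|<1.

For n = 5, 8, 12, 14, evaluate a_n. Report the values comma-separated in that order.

d|5:{1,5}  Σf=1+625=626
n=8: 1·8 2·4 4·2 8·1  f→[1+16+256+4096]=4369
q^12  k|12↦f(k): 12:20736 6:1296 4:256 3:81 2:16 1:1  a_12=22386
[q^14] f(1)=1,f(2)=16,f(7)=2401,f(14)=38416 ⇒ 40834

626, 4369, 22386, 40834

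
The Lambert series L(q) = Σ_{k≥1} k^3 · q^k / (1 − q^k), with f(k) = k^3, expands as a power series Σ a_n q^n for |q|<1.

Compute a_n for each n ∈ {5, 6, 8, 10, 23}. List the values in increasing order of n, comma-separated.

d|5:{1,5}  Σf=1+125=126
d|6:{1,2,3,6}  Σf=1+8+27+216=252
n=8: 1·8 2·4 4·2 8·1  f→[1+8+64+512]=585
q^10  k|10↦f(k): 1:1 2:8 5:125 10:1000  a_10=1134
d|23:{1,23}  Σf=1+12167=12168

126, 252, 585, 1134, 12168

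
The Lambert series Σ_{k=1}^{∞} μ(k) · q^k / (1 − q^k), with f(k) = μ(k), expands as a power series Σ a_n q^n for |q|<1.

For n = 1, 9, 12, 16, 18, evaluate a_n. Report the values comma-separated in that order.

1, 0, 0, 0, 0

d|1:{1}  Σμ=1=1
[q^9] μ(1)=1,μ(3)=-1,μ(9)=0 ⇒ 0
n=12: 12·1 6·2 4·3 3·4 2·6 1·12  μ→[0+1+0+(-1)+(-1)+1]=0
q^16  k|16↦μ(k): 1:1 2:-1 4:0 8:0 16:0  a_16=0
[q^18] μ(1)=1,μ(2)=-1,μ(3)=-1,μ(6)=1,μ(9)=0,μ(18)=0 ⇒ 0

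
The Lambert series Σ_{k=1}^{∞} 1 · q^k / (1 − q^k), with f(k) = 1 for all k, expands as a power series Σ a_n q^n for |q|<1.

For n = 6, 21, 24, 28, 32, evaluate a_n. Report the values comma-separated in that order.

4, 4, 8, 6, 6

[q^6] f(6)=1,f(3)=1,f(2)=1,f(1)=1 ⇒ 4
[q^21] f(1)=1,f(3)=1,f(7)=1,f(21)=1 ⇒ 4
[q^24] f(24)=1,f(12)=1,f(8)=1,f(6)=1,f(4)=1,f(3)=1,f(2)=1,f(1)=1 ⇒ 8
[q^28] f(1)=1,f(2)=1,f(4)=1,f(7)=1,f(14)=1,f(28)=1 ⇒ 6
d|32:{1,2,4,8,16,32}  Σf=1+1+1+1+1+1=6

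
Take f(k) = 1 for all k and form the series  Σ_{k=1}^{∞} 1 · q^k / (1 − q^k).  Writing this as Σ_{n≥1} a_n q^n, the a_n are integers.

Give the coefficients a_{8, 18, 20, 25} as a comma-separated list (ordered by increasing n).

4, 6, 6, 3

q^8  k|8↦f(k): 1:1 2:1 4:1 8:1  a_8=4
q^18  k|18↦f(k): 18:1 9:1 6:1 3:1 2:1 1:1  a_18=6
q^20  k|20↦f(k): 20:1 10:1 5:1 4:1 2:1 1:1  a_20=6
q^25  k|25↦f(k): 1:1 5:1 25:1  a_25=3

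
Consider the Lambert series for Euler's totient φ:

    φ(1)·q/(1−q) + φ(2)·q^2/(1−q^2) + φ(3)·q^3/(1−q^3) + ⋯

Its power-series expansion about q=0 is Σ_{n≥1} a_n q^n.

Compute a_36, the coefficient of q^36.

q^36  k|36↦φ(k): 1:1 2:1 3:2 4:2 6:2 9:6 12:4 18:6 36:12  a_36=36

a_36 = 36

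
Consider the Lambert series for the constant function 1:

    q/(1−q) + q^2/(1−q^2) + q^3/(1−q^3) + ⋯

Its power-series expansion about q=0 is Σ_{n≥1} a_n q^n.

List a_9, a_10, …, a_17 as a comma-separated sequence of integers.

n=9: 1·9 3·3 9·1  f→[1+1+1]=3
n=10: 10·1 5·2 2·5 1·10  f→[1+1+1+1]=4
d|11:{1,11}  Σf=1+1=2
[q^12] f(12)=1,f(6)=1,f(4)=1,f(3)=1,f(2)=1,f(1)=1 ⇒ 6
q^13  k|13↦f(k): 13:1 1:1  a_13=2
n=14: 14·1 7·2 2·7 1·14  f→[1+1+1+1]=4
q^15  k|15↦f(k): 1:1 3:1 5:1 15:1  a_15=4
q^16  k|16↦f(k): 1:1 2:1 4:1 8:1 16:1  a_16=5
q^17  k|17↦f(k): 17:1 1:1  a_17=2

3, 4, 2, 6, 2, 4, 4, 5, 2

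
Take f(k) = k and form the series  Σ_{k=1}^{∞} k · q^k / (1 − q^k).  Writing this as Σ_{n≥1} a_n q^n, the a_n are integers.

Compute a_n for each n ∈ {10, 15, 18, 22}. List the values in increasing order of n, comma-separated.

[q^10] f(1)=1,f(2)=2,f(5)=5,f(10)=10 ⇒ 18
d|15:{1,3,5,15}  Σf=1+3+5+15=24
n=18: 18·1 9·2 6·3 3·6 2·9 1·18  f→[18+9+6+3+2+1]=39
q^22  k|22↦f(k): 22:22 11:11 2:2 1:1  a_22=36

18, 24, 39, 36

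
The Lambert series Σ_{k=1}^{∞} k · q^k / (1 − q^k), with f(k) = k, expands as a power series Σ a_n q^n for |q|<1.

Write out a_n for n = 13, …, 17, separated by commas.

14, 24, 24, 31, 18

[q^13] f(1)=1,f(13)=13 ⇒ 14
[q^14] f(14)=14,f(7)=7,f(2)=2,f(1)=1 ⇒ 24
[q^15] f(15)=15,f(5)=5,f(3)=3,f(1)=1 ⇒ 24
[q^16] f(16)=16,f(8)=8,f(4)=4,f(2)=2,f(1)=1 ⇒ 31
n=17: 1·17 17·1  f→[1+17]=18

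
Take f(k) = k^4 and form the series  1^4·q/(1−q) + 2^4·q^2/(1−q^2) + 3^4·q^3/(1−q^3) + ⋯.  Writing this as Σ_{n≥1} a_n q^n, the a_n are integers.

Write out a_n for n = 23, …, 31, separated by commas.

n=23: 1·23 23·1  f→[1+279841]=279842
n=24: 1·24 2·12 3·8 4·6 6·4 8·3 12·2 24·1  f→[1+16+81+256+1296+4096+20736+331776]=358258
n=25: 1·25 5·5 25·1  f→[1+625+390625]=391251
q^26  k|26↦f(k): 1:1 2:16 13:28561 26:456976  a_26=485554
[q^27] f(1)=1,f(3)=81,f(9)=6561,f(27)=531441 ⇒ 538084
d|28:{28,14,7,4,2,1}  Σf=614656+38416+2401+256+16+1=655746
q^29  k|29↦f(k): 29:707281 1:1  a_29=707282
[q^30] f(1)=1,f(2)=16,f(3)=81,f(5)=625,f(6)=1296,f(10)=10000,f(15)=50625,f(30)=810000 ⇒ 872644
d|31:{31,1}  Σf=923521+1=923522

279842, 358258, 391251, 485554, 538084, 655746, 707282, 872644, 923522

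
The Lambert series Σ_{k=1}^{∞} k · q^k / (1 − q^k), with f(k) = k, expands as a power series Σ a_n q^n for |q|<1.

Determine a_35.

a_35 = 48

n=35: 1·35 5·7 7·5 35·1  f→[1+5+7+35]=48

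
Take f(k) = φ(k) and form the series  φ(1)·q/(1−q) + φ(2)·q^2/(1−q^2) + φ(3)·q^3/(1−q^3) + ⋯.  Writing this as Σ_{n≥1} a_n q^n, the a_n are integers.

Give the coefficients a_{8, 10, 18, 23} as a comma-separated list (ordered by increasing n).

d|8:{1,2,4,8}  Σφ=1+1+2+4=8
n=10: 1·10 2·5 5·2 10·1  φ→[1+1+4+4]=10
[q^18] φ(1)=1,φ(2)=1,φ(3)=2,φ(6)=2,φ(9)=6,φ(18)=6 ⇒ 18
n=23: 1·23 23·1  φ→[1+22]=23

8, 10, 18, 23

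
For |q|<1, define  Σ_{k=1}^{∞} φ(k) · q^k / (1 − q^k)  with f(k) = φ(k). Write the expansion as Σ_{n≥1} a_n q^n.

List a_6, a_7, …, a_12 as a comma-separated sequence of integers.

q^6  k|6↦φ(k): 1:1 2:1 3:2 6:2  a_6=6
q^7  k|7↦φ(k): 7:6 1:1  a_7=7
n=8: 8·1 4·2 2·4 1·8  φ→[4+2+1+1]=8
d|9:{9,3,1}  Σφ=6+2+1=9
[q^10] φ(10)=4,φ(5)=4,φ(2)=1,φ(1)=1 ⇒ 10
d|11:{1,11}  Σφ=1+10=11
q^12  k|12↦φ(k): 1:1 2:1 3:2 4:2 6:2 12:4  a_12=12

6, 7, 8, 9, 10, 11, 12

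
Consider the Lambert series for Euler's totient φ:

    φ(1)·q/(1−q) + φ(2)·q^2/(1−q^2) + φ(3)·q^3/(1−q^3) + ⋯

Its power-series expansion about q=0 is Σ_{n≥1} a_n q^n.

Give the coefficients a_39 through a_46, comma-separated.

d|39:{39,13,3,1}  Σφ=24+12+2+1=39
q^40  k|40↦φ(k): 1:1 2:1 4:2 5:4 8:4 10:4 20:8 40:16  a_40=40
q^41  k|41↦φ(k): 1:1 41:40  a_41=41
q^42  k|42↦φ(k): 1:1 2:1 3:2 6:2 7:6 14:6 21:12 42:12  a_42=42
q^43  k|43↦φ(k): 43:42 1:1  a_43=43
d|44:{44,22,11,4,2,1}  Σφ=20+10+10+2+1+1=44
[q^45] φ(1)=1,φ(3)=2,φ(5)=4,φ(9)=6,φ(15)=8,φ(45)=24 ⇒ 45
d|46:{1,2,23,46}  Σφ=1+1+22+22=46

39, 40, 41, 42, 43, 44, 45, 46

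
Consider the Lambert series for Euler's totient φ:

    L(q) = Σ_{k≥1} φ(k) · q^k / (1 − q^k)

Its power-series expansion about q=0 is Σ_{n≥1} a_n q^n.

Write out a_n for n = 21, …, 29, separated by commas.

n=21: 1·21 3·7 7·3 21·1  φ→[1+2+6+12]=21
n=22: 1·22 2·11 11·2 22·1  φ→[1+1+10+10]=22
q^23  k|23↦φ(k): 23:22 1:1  a_23=23
d|24:{24,12,8,6,4,3,2,1}  Σφ=8+4+4+2+2+2+1+1=24
[q^25] φ(1)=1,φ(5)=4,φ(25)=20 ⇒ 25
q^26  k|26↦φ(k): 26:12 13:12 2:1 1:1  a_26=26
d|27:{1,3,9,27}  Σφ=1+2+6+18=27
q^28  k|28↦φ(k): 28:12 14:6 7:6 4:2 2:1 1:1  a_28=28
n=29: 29·1 1·29  φ→[28+1]=29

21, 22, 23, 24, 25, 26, 27, 28, 29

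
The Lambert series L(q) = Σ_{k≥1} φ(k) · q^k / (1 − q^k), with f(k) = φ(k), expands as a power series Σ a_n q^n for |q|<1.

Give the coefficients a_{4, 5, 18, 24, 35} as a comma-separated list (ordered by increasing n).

[q^4] φ(4)=2,φ(2)=1,φ(1)=1 ⇒ 4
q^5  k|5↦φ(k): 1:1 5:4  a_5=5
[q^18] φ(1)=1,φ(2)=1,φ(3)=2,φ(6)=2,φ(9)=6,φ(18)=6 ⇒ 18
q^24  k|24↦φ(k): 1:1 2:1 3:2 4:2 6:2 8:4 12:4 24:8  a_24=24
d|35:{35,7,5,1}  Σφ=24+6+4+1=35

4, 5, 18, 24, 35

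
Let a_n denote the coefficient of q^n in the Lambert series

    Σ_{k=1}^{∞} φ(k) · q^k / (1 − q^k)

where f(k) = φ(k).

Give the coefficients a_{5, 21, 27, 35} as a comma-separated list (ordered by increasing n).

[q^5] φ(5)=4,φ(1)=1 ⇒ 5
[q^21] φ(1)=1,φ(3)=2,φ(7)=6,φ(21)=12 ⇒ 21
d|27:{27,9,3,1}  Σφ=18+6+2+1=27
d|35:{1,5,7,35}  Σφ=1+4+6+24=35

5, 21, 27, 35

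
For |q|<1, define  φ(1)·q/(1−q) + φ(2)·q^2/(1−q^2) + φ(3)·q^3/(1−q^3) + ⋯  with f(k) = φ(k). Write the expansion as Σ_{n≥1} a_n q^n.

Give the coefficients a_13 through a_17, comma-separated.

q^13  k|13↦φ(k): 13:12 1:1  a_13=13
q^14  k|14↦φ(k): 1:1 2:1 7:6 14:6  a_14=14
d|15:{15,5,3,1}  Σφ=8+4+2+1=15
q^16  k|16↦φ(k): 16:8 8:4 4:2 2:1 1:1  a_16=16
d|17:{17,1}  Σφ=16+1=17

13, 14, 15, 16, 17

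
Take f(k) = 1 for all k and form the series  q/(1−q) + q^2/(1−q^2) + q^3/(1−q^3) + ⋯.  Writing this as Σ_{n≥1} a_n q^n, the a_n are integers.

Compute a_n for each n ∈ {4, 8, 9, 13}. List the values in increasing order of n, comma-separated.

[q^4] f(1)=1,f(2)=1,f(4)=1 ⇒ 3
d|8:{1,2,4,8}  Σf=1+1+1+1=4
[q^9] f(1)=1,f(3)=1,f(9)=1 ⇒ 3
[q^13] f(13)=1,f(1)=1 ⇒ 2

3, 4, 3, 2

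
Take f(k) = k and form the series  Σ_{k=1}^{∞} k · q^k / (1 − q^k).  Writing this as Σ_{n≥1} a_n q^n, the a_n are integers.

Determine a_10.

[q^10] f(10)=10,f(5)=5,f(2)=2,f(1)=1 ⇒ 18

a_10 = 18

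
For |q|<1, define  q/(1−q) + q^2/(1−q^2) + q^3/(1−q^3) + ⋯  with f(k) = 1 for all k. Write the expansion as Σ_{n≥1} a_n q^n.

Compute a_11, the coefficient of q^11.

[q^11] f(1)=1,f(11)=1 ⇒ 2

a_11 = 2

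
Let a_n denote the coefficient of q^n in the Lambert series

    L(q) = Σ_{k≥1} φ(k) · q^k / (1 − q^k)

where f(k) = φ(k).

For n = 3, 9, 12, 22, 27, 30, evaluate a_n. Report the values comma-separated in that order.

[q^3] φ(1)=1,φ(3)=2 ⇒ 3
q^9  k|9↦φ(k): 1:1 3:2 9:6  a_9=9
[q^12] φ(1)=1,φ(2)=1,φ(3)=2,φ(4)=2,φ(6)=2,φ(12)=4 ⇒ 12
d|22:{22,11,2,1}  Σφ=10+10+1+1=22
q^27  k|27↦φ(k): 1:1 3:2 9:6 27:18  a_27=27
q^30  k|30↦φ(k): 1:1 2:1 3:2 5:4 6:2 10:4 15:8 30:8  a_30=30

3, 9, 12, 22, 27, 30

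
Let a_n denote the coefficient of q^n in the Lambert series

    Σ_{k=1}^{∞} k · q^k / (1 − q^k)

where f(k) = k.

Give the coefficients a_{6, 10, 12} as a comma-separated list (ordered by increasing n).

q^6  k|6↦f(k): 1:1 2:2 3:3 6:6  a_6=12
[q^10] f(1)=1,f(2)=2,f(5)=5,f(10)=10 ⇒ 18
q^12  k|12↦f(k): 1:1 2:2 3:3 4:4 6:6 12:12  a_12=28

12, 18, 28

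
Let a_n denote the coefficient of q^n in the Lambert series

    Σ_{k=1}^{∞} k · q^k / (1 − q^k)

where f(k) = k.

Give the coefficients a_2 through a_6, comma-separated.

3, 4, 7, 6, 12

[q^2] f(1)=1,f(2)=2 ⇒ 3
[q^3] f(1)=1,f(3)=3 ⇒ 4
n=4: 4·1 2·2 1·4  f→[4+2+1]=7
q^5  k|5↦f(k): 5:5 1:1  a_5=6
n=6: 6·1 3·2 2·3 1·6  f→[6+3+2+1]=12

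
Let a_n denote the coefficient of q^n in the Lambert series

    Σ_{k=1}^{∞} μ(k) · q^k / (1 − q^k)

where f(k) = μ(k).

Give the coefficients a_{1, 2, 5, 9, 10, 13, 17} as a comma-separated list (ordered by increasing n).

1, 0, 0, 0, 0, 0, 0

d|1:{1}  Σμ=1=1
[q^2] μ(2)=-1,μ(1)=1 ⇒ 0
q^5  k|5↦μ(k): 5:-1 1:1  a_5=0
q^9  k|9↦μ(k): 1:1 3:-1 9:0  a_9=0
q^10  k|10↦μ(k): 10:1 5:-1 2:-1 1:1  a_10=0
[q^13] μ(1)=1,μ(13)=-1 ⇒ 0
[q^17] μ(17)=-1,μ(1)=1 ⇒ 0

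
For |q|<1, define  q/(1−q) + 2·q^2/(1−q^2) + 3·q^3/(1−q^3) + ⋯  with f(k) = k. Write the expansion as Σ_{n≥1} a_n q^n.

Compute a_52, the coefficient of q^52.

n=52: 52·1 26·2 13·4 4·13 2·26 1·52  f→[52+26+13+4+2+1]=98

a_52 = 98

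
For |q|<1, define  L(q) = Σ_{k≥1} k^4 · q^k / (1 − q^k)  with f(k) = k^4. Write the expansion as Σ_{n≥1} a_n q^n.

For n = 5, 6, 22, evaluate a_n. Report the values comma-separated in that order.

626, 1394, 248914

n=5: 5·1 1·5  f→[625+1]=626
d|6:{1,2,3,6}  Σf=1+16+81+1296=1394
d|22:{22,11,2,1}  Σf=234256+14641+16+1=248914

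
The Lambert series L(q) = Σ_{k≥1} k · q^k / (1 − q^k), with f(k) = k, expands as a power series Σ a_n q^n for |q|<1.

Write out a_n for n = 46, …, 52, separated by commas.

72, 48, 124, 57, 93, 72, 98

[q^46] f(1)=1,f(2)=2,f(23)=23,f(46)=46 ⇒ 72
d|47:{47,1}  Σf=47+1=48
n=48: 1·48 2·24 3·16 4·12 6·8 8·6 12·4 16·3 24·2 48·1  f→[1+2+3+4+6+8+12+16+24+48]=124
q^49  k|49↦f(k): 1:1 7:7 49:49  a_49=57
q^50  k|50↦f(k): 1:1 2:2 5:5 10:10 25:25 50:50  a_50=93
[q^51] f(51)=51,f(17)=17,f(3)=3,f(1)=1 ⇒ 72
n=52: 1·52 2·26 4·13 13·4 26·2 52·1  f→[1+2+4+13+26+52]=98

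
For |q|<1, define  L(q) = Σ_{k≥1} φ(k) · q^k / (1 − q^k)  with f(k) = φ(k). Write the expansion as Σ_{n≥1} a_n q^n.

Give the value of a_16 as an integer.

d|16:{16,8,4,2,1}  Σφ=8+4+2+1+1=16

a_16 = 16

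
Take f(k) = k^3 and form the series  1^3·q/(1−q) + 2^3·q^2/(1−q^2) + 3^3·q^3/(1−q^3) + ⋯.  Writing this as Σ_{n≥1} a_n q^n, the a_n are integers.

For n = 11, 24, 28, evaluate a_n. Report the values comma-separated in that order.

[q^11] f(1)=1,f(11)=1331 ⇒ 1332
d|24:{24,12,8,6,4,3,2,1}  Σf=13824+1728+512+216+64+27+8+1=16380
d|28:{28,14,7,4,2,1}  Σf=21952+2744+343+64+8+1=25112

1332, 16380, 25112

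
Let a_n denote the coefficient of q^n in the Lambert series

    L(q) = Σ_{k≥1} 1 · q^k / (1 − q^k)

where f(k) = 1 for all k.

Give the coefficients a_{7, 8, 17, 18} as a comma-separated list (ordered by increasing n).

2, 4, 2, 6

n=7: 1·7 7·1  f→[1+1]=2
d|8:{8,4,2,1}  Σf=1+1+1+1=4
[q^17] f(1)=1,f(17)=1 ⇒ 2
n=18: 1·18 2·9 3·6 6·3 9·2 18·1  f→[1+1+1+1+1+1]=6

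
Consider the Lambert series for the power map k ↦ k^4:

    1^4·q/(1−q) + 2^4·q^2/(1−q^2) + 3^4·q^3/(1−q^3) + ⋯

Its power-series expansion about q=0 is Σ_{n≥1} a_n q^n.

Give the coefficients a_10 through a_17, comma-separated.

10642, 14642, 22386, 28562, 40834, 51332, 69905, 83522

q^10  k|10↦f(k): 1:1 2:16 5:625 10:10000  a_10=10642
d|11:{1,11}  Σf=1+14641=14642
n=12: 12·1 6·2 4·3 3·4 2·6 1·12  f→[20736+1296+256+81+16+1]=22386
n=13: 13·1 1·13  f→[28561+1]=28562
n=14: 1·14 2·7 7·2 14·1  f→[1+16+2401+38416]=40834
q^15  k|15↦f(k): 15:50625 5:625 3:81 1:1  a_15=51332
n=16: 16·1 8·2 4·4 2·8 1·16  f→[65536+4096+256+16+1]=69905
[q^17] f(1)=1,f(17)=83521 ⇒ 83522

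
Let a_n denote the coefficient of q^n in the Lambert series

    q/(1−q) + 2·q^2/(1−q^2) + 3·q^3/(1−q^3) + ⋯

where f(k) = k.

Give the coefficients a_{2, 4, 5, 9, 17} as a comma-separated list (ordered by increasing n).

[q^2] f(1)=1,f(2)=2 ⇒ 3
n=4: 1·4 2·2 4·1  f→[1+2+4]=7
n=5: 1·5 5·1  f→[1+5]=6
d|9:{9,3,1}  Σf=9+3+1=13
[q^17] f(1)=1,f(17)=17 ⇒ 18

3, 7, 6, 13, 18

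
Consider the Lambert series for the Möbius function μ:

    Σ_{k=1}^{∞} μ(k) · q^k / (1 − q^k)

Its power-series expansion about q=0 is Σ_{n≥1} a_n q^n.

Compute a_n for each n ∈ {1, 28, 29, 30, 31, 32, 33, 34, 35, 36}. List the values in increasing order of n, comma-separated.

1, 0, 0, 0, 0, 0, 0, 0, 0, 0

q^1  k|1↦μ(k): 1:1  a_1=1
n=28: 28·1 14·2 7·4 4·7 2·14 1·28  μ→[0+1+(-1)+0+(-1)+1]=0
n=29: 1·29 29·1  μ→[1+(-1)]=0
n=30: 1·30 2·15 3·10 5·6 6·5 10·3 15·2 30·1  μ→[1+(-1)+(-1)+(-1)+1+1+1+(-1)]=0
d|31:{1,31}  Σμ=1+(-1)=0
q^32  k|32↦μ(k): 1:1 2:-1 4:0 8:0 16:0 32:0  a_32=0
[q^33] μ(1)=1,μ(3)=-1,μ(11)=-1,μ(33)=1 ⇒ 0
n=34: 34·1 17·2 2·17 1·34  μ→[1+(-1)+(-1)+1]=0
n=35: 35·1 7·5 5·7 1·35  μ→[1+(-1)+(-1)+1]=0
[q^36] μ(1)=1,μ(2)=-1,μ(3)=-1,μ(4)=0,μ(6)=1,μ(9)=0,μ(12)=0,μ(18)=0,μ(36)=0 ⇒ 0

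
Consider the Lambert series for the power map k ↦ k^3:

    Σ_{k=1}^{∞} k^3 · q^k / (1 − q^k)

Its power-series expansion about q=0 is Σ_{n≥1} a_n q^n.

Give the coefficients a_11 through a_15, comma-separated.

1332, 2044, 2198, 3096, 3528

d|11:{11,1}  Σf=1331+1=1332
n=12: 12·1 6·2 4·3 3·4 2·6 1·12  f→[1728+216+64+27+8+1]=2044
d|13:{1,13}  Σf=1+2197=2198
d|14:{1,2,7,14}  Σf=1+8+343+2744=3096
q^15  k|15↦f(k): 15:3375 5:125 3:27 1:1  a_15=3528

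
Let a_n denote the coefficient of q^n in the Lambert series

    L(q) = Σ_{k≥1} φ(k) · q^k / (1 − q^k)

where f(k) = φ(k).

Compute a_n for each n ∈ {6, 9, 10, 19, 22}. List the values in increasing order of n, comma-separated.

d|6:{6,3,2,1}  Σφ=2+2+1+1=6
d|9:{1,3,9}  Σφ=1+2+6=9
q^10  k|10↦φ(k): 1:1 2:1 5:4 10:4  a_10=10
n=19: 19·1 1·19  φ→[18+1]=19
d|22:{1,2,11,22}  Σφ=1+1+10+10=22

6, 9, 10, 19, 22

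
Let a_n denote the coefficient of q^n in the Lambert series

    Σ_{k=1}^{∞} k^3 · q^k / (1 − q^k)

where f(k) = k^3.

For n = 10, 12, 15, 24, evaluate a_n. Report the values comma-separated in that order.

n=10: 1·10 2·5 5·2 10·1  f→[1+8+125+1000]=1134
[q^12] f(12)=1728,f(6)=216,f(4)=64,f(3)=27,f(2)=8,f(1)=1 ⇒ 2044
d|15:{15,5,3,1}  Σf=3375+125+27+1=3528
n=24: 24·1 12·2 8·3 6·4 4·6 3·8 2·12 1·24  f→[13824+1728+512+216+64+27+8+1]=16380

1134, 2044, 3528, 16380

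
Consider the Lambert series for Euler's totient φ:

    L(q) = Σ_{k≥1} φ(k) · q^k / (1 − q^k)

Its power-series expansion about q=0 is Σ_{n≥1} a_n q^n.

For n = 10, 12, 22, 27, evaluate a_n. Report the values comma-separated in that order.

[q^10] φ(1)=1,φ(2)=1,φ(5)=4,φ(10)=4 ⇒ 10
d|12:{1,2,3,4,6,12}  Σφ=1+1+2+2+2+4=12
d|22:{22,11,2,1}  Σφ=10+10+1+1=22
q^27  k|27↦φ(k): 27:18 9:6 3:2 1:1  a_27=27

10, 12, 22, 27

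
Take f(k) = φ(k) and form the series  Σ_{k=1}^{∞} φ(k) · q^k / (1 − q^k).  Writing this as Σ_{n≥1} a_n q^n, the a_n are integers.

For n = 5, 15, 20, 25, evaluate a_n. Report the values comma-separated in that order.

q^5  k|5↦φ(k): 1:1 5:4  a_5=5
n=15: 15·1 5·3 3·5 1·15  φ→[8+4+2+1]=15
[q^20] φ(20)=8,φ(10)=4,φ(5)=4,φ(4)=2,φ(2)=1,φ(1)=1 ⇒ 20
n=25: 25·1 5·5 1·25  φ→[20+4+1]=25

5, 15, 20, 25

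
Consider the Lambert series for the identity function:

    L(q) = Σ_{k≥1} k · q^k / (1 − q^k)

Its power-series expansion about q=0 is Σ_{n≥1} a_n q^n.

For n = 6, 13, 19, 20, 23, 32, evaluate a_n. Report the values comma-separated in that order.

12, 14, 20, 42, 24, 63

[q^6] f(1)=1,f(2)=2,f(3)=3,f(6)=6 ⇒ 12
[q^13] f(1)=1,f(13)=13 ⇒ 14
d|19:{19,1}  Σf=19+1=20
[q^20] f(20)=20,f(10)=10,f(5)=5,f(4)=4,f(2)=2,f(1)=1 ⇒ 42
d|23:{1,23}  Σf=1+23=24
n=32: 1·32 2·16 4·8 8·4 16·2 32·1  f→[1+2+4+8+16+32]=63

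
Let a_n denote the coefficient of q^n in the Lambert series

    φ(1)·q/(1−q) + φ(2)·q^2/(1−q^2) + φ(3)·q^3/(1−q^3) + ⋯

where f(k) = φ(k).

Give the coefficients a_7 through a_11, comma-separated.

q^7  k|7↦φ(k): 7:6 1:1  a_7=7
q^8  k|8↦φ(k): 8:4 4:2 2:1 1:1  a_8=8
q^9  k|9↦φ(k): 9:6 3:2 1:1  a_9=9
d|10:{1,2,5,10}  Σφ=1+1+4+4=10
d|11:{11,1}  Σφ=10+1=11

7, 8, 9, 10, 11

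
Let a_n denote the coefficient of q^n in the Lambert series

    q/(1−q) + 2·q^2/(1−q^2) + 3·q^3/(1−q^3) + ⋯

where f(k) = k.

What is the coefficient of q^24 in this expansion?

a_24 = 60

[q^24] f(24)=24,f(12)=12,f(8)=8,f(6)=6,f(4)=4,f(3)=3,f(2)=2,f(1)=1 ⇒ 60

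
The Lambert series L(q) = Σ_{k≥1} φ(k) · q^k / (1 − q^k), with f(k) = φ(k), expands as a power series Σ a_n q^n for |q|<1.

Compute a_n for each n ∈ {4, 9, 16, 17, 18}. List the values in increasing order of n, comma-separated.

q^4  k|4↦φ(k): 4:2 2:1 1:1  a_4=4
[q^9] φ(9)=6,φ(3)=2,φ(1)=1 ⇒ 9
[q^16] φ(1)=1,φ(2)=1,φ(4)=2,φ(8)=4,φ(16)=8 ⇒ 16
n=17: 17·1 1·17  φ→[16+1]=17
n=18: 1·18 2·9 3·6 6·3 9·2 18·1  φ→[1+1+2+2+6+6]=18

4, 9, 16, 17, 18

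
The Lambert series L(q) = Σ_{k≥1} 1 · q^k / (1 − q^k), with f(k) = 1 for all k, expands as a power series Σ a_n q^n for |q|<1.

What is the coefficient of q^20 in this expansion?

a_20 = 6

n=20: 1·20 2·10 4·5 5·4 10·2 20·1  f→[1+1+1+1+1+1]=6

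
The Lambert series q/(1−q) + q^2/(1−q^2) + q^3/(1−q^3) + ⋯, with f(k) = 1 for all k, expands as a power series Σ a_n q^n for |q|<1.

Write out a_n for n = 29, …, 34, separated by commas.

2, 8, 2, 6, 4, 4

d|29:{1,29}  Σf=1+1=2
[q^30] f(1)=1,f(2)=1,f(3)=1,f(5)=1,f(6)=1,f(10)=1,f(15)=1,f(30)=1 ⇒ 8
[q^31] f(31)=1,f(1)=1 ⇒ 2
n=32: 32·1 16·2 8·4 4·8 2·16 1·32  f→[1+1+1+1+1+1]=6
n=33: 1·33 3·11 11·3 33·1  f→[1+1+1+1]=4
d|34:{1,2,17,34}  Σf=1+1+1+1=4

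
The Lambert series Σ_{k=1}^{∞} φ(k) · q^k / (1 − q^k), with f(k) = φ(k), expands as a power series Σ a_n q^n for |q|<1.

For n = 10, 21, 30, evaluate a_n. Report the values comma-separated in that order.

q^10  k|10↦φ(k): 1:1 2:1 5:4 10:4  a_10=10
d|21:{21,7,3,1}  Σφ=12+6+2+1=21
[q^30] φ(1)=1,φ(2)=1,φ(3)=2,φ(5)=4,φ(6)=2,φ(10)=4,φ(15)=8,φ(30)=8 ⇒ 30

10, 21, 30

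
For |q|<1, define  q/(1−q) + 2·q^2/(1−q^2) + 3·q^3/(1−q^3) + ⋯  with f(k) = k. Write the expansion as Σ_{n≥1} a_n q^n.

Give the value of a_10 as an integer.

n=10: 1·10 2·5 5·2 10·1  f→[1+2+5+10]=18

a_10 = 18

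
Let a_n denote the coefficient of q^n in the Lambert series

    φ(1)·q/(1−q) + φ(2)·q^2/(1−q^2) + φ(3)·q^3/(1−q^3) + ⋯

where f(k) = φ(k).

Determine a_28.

[q^28] φ(1)=1,φ(2)=1,φ(4)=2,φ(7)=6,φ(14)=6,φ(28)=12 ⇒ 28

a_28 = 28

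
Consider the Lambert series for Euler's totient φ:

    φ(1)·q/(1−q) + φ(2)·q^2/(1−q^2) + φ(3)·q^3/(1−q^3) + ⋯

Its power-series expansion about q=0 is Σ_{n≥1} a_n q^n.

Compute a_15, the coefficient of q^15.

[q^15] φ(1)=1,φ(3)=2,φ(5)=4,φ(15)=8 ⇒ 15

a_15 = 15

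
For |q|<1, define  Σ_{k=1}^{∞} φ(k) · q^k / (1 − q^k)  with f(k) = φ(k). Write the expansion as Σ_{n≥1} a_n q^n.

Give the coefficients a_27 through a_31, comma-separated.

[q^27] φ(1)=1,φ(3)=2,φ(9)=6,φ(27)=18 ⇒ 27
n=28: 28·1 14·2 7·4 4·7 2·14 1·28  φ→[12+6+6+2+1+1]=28
q^29  k|29↦φ(k): 29:28 1:1  a_29=29
q^30  k|30↦φ(k): 30:8 15:8 10:4 6:2 5:4 3:2 2:1 1:1  a_30=30
q^31  k|31↦φ(k): 1:1 31:30  a_31=31

27, 28, 29, 30, 31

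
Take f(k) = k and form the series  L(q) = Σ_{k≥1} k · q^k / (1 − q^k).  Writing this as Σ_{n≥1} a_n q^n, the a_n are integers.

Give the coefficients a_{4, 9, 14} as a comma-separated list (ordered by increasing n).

7, 13, 24

[q^4] f(4)=4,f(2)=2,f(1)=1 ⇒ 7
q^9  k|9↦f(k): 1:1 3:3 9:9  a_9=13
d|14:{14,7,2,1}  Σf=14+7+2+1=24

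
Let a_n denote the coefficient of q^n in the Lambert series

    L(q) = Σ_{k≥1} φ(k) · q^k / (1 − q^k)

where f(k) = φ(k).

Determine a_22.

n=22: 1·22 2·11 11·2 22·1  φ→[1+1+10+10]=22

a_22 = 22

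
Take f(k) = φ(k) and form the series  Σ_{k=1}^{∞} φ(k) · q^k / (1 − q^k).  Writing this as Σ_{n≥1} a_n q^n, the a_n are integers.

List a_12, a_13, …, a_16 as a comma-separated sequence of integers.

[q^12] φ(1)=1,φ(2)=1,φ(3)=2,φ(4)=2,φ(6)=2,φ(12)=4 ⇒ 12
[q^13] φ(13)=12,φ(1)=1 ⇒ 13
n=14: 14·1 7·2 2·7 1·14  φ→[6+6+1+1]=14
n=15: 15·1 5·3 3·5 1·15  φ→[8+4+2+1]=15
d|16:{1,2,4,8,16}  Σφ=1+1+2+4+8=16

12, 13, 14, 15, 16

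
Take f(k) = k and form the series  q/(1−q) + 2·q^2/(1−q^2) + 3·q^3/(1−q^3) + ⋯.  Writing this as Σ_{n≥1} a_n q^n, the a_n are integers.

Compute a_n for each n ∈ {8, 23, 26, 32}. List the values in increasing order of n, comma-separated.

15, 24, 42, 63

q^8  k|8↦f(k): 8:8 4:4 2:2 1:1  a_8=15
q^23  k|23↦f(k): 1:1 23:23  a_23=24
d|26:{26,13,2,1}  Σf=26+13+2+1=42
n=32: 1·32 2·16 4·8 8·4 16·2 32·1  f→[1+2+4+8+16+32]=63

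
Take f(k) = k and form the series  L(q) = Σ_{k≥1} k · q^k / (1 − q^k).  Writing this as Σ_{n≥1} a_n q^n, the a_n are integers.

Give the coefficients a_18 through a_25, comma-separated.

39, 20, 42, 32, 36, 24, 60, 31

d|18:{18,9,6,3,2,1}  Σf=18+9+6+3+2+1=39
d|19:{1,19}  Σf=1+19=20
q^20  k|20↦f(k): 1:1 2:2 4:4 5:5 10:10 20:20  a_20=42
d|21:{1,3,7,21}  Σf=1+3+7+21=32
q^22  k|22↦f(k): 1:1 2:2 11:11 22:22  a_22=36
[q^23] f(23)=23,f(1)=1 ⇒ 24
n=24: 24·1 12·2 8·3 6·4 4·6 3·8 2·12 1·24  f→[24+12+8+6+4+3+2+1]=60
n=25: 1·25 5·5 25·1  f→[1+5+25]=31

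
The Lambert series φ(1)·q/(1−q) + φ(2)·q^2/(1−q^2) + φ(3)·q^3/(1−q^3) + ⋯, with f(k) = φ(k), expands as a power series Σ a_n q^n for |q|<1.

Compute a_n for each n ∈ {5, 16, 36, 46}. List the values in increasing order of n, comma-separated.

[q^5] φ(5)=4,φ(1)=1 ⇒ 5
d|16:{1,2,4,8,16}  Σφ=1+1+2+4+8=16
[q^36] φ(36)=12,φ(18)=6,φ(12)=4,φ(9)=6,φ(6)=2,φ(4)=2,φ(3)=2,φ(2)=1,φ(1)=1 ⇒ 36
d|46:{1,2,23,46}  Σφ=1+1+22+22=46

5, 16, 36, 46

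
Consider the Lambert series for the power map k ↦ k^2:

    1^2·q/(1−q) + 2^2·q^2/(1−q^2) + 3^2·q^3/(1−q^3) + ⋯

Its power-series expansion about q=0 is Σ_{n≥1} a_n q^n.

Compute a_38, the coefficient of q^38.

n=38: 38·1 19·2 2·19 1·38  f→[1444+361+4+1]=1810

a_38 = 1810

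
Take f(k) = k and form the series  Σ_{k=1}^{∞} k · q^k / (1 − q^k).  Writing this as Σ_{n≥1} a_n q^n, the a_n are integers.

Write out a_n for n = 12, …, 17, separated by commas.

q^12  k|12↦f(k): 12:12 6:6 4:4 3:3 2:2 1:1  a_12=28
[q^13] f(13)=13,f(1)=1 ⇒ 14
[q^14] f(14)=14,f(7)=7,f(2)=2,f(1)=1 ⇒ 24
[q^15] f(15)=15,f(5)=5,f(3)=3,f(1)=1 ⇒ 24
q^16  k|16↦f(k): 16:16 8:8 4:4 2:2 1:1  a_16=31
n=17: 17·1 1·17  f→[17+1]=18

28, 14, 24, 24, 31, 18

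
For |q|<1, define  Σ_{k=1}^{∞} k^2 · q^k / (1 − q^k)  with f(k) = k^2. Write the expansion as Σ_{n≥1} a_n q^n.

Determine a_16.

a_16 = 341

n=16: 1·16 2·8 4·4 8·2 16·1  f→[1+4+16+64+256]=341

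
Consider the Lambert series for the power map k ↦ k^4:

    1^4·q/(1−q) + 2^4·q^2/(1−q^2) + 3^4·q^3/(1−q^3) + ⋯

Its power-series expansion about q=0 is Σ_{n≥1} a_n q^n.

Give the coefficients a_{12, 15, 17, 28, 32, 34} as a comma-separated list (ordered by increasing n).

22386, 51332, 83522, 655746, 1118481, 1419874

d|12:{1,2,3,4,6,12}  Σf=1+16+81+256+1296+20736=22386
q^15  k|15↦f(k): 1:1 3:81 5:625 15:50625  a_15=51332
q^17  k|17↦f(k): 1:1 17:83521  a_17=83522
d|28:{28,14,7,4,2,1}  Σf=614656+38416+2401+256+16+1=655746
[q^32] f(1)=1,f(2)=16,f(4)=256,f(8)=4096,f(16)=65536,f(32)=1048576 ⇒ 1118481
q^34  k|34↦f(k): 1:1 2:16 17:83521 34:1336336  a_34=1419874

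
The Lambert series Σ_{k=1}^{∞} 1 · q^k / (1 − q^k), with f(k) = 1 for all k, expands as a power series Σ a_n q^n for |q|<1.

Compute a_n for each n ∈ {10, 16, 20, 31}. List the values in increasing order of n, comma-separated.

[q^10] f(1)=1,f(2)=1,f(5)=1,f(10)=1 ⇒ 4
[q^16] f(16)=1,f(8)=1,f(4)=1,f(2)=1,f(1)=1 ⇒ 5
q^20  k|20↦f(k): 1:1 2:1 4:1 5:1 10:1 20:1  a_20=6
n=31: 1·31 31·1  f→[1+1]=2

4, 5, 6, 2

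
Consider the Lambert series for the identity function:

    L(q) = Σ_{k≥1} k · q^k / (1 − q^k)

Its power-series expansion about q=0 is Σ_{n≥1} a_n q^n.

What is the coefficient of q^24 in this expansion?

a_24 = 60

d|24:{24,12,8,6,4,3,2,1}  Σf=24+12+8+6+4+3+2+1=60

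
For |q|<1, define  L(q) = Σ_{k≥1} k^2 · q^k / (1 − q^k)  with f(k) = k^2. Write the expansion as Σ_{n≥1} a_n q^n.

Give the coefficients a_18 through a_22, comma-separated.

455, 362, 546, 500, 610

n=18: 18·1 9·2 6·3 3·6 2·9 1·18  f→[324+81+36+9+4+1]=455
q^19  k|19↦f(k): 19:361 1:1  a_19=362
[q^20] f(1)=1,f(2)=4,f(4)=16,f(5)=25,f(10)=100,f(20)=400 ⇒ 546
[q^21] f(1)=1,f(3)=9,f(7)=49,f(21)=441 ⇒ 500
[q^22] f(22)=484,f(11)=121,f(2)=4,f(1)=1 ⇒ 610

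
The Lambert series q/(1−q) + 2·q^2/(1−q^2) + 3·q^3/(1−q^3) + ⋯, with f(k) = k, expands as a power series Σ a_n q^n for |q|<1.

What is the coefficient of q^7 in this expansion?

a_7 = 8

q^7  k|7↦f(k): 1:1 7:7  a_7=8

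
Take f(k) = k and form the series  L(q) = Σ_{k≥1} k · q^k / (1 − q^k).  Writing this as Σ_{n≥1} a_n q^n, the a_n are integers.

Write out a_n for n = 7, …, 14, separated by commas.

8, 15, 13, 18, 12, 28, 14, 24

n=7: 7·1 1·7  f→[7+1]=8
n=8: 8·1 4·2 2·4 1·8  f→[8+4+2+1]=15
d|9:{1,3,9}  Σf=1+3+9=13
q^10  k|10↦f(k): 1:1 2:2 5:5 10:10  a_10=18
d|11:{11,1}  Σf=11+1=12
d|12:{1,2,3,4,6,12}  Σf=1+2+3+4+6+12=28
[q^13] f(1)=1,f(13)=13 ⇒ 14
n=14: 1·14 2·7 7·2 14·1  f→[1+2+7+14]=24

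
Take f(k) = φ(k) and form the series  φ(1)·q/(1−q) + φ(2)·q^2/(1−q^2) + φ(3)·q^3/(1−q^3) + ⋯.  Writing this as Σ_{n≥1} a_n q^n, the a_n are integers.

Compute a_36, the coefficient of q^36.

q^36  k|36↦φ(k): 36:12 18:6 12:4 9:6 6:2 4:2 3:2 2:1 1:1  a_36=36

a_36 = 36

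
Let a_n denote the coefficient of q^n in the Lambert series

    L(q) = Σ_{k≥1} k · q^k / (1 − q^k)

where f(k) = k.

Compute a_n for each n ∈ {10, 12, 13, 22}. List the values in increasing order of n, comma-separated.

18, 28, 14, 36

n=10: 1·10 2·5 5·2 10·1  f→[1+2+5+10]=18
q^12  k|12↦f(k): 1:1 2:2 3:3 4:4 6:6 12:12  a_12=28
q^13  k|13↦f(k): 13:13 1:1  a_13=14
n=22: 22·1 11·2 2·11 1·22  f→[22+11+2+1]=36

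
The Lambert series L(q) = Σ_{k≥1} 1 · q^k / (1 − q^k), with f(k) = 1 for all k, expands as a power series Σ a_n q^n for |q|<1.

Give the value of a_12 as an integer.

d|12:{1,2,3,4,6,12}  Σf=1+1+1+1+1+1=6

a_12 = 6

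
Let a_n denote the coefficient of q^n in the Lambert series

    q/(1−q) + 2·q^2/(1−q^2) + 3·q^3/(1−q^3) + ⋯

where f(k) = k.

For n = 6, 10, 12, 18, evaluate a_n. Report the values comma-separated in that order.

12, 18, 28, 39

q^6  k|6↦f(k): 1:1 2:2 3:3 6:6  a_6=12
n=10: 10·1 5·2 2·5 1·10  f→[10+5+2+1]=18
[q^12] f(1)=1,f(2)=2,f(3)=3,f(4)=4,f(6)=6,f(12)=12 ⇒ 28
[q^18] f(1)=1,f(2)=2,f(3)=3,f(6)=6,f(9)=9,f(18)=18 ⇒ 39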